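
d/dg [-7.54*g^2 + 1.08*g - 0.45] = 1.08 - 15.08*g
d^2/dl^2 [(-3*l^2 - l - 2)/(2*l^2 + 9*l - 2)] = 20*(5*l^3 - 6*l^2 - 12*l - 20)/(8*l^6 + 108*l^5 + 462*l^4 + 513*l^3 - 462*l^2 + 108*l - 8)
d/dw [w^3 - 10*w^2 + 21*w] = 3*w^2 - 20*w + 21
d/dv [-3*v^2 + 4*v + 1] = 4 - 6*v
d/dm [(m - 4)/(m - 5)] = -1/(m - 5)^2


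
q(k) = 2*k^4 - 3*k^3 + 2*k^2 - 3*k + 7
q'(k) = 8*k^3 - 9*k^2 + 4*k - 3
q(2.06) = 19.10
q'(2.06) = 36.98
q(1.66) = 8.99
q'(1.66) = 15.43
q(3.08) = 109.06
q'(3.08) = 157.69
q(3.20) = 129.29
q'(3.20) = 179.78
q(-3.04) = 289.70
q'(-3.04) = -323.09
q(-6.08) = 3506.47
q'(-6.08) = -2158.06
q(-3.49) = 466.07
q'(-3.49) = -466.65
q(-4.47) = 1126.79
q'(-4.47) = -915.23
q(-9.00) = 15505.00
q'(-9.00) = -6600.00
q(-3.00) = 277.00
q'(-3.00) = -312.00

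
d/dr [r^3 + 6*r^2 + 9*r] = 3*r^2 + 12*r + 9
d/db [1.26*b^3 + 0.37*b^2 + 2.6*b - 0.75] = 3.78*b^2 + 0.74*b + 2.6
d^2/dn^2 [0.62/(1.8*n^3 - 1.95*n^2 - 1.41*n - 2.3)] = ((2.418 - 6.696*n)*(-1.8*n^3 + 1.95*n^2 + 1.41*n + 2.3) - 0.62*(-10.8*n^2 + 7.8*n + 2.82)*(-5.4*n^2 + 3.9*n + 1.41))/(-1.8*n^3 + 1.95*n^2 + 1.41*n + 2.3)^3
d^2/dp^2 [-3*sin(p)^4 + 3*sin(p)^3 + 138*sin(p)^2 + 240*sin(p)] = 48*sin(p)^4 - 27*sin(p)^3 - 588*sin(p)^2 - 222*sin(p) + 276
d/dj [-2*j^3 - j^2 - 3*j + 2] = -6*j^2 - 2*j - 3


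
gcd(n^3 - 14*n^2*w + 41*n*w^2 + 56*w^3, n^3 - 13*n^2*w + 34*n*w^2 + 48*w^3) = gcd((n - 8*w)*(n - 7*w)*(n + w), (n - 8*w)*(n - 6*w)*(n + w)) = -n^2 + 7*n*w + 8*w^2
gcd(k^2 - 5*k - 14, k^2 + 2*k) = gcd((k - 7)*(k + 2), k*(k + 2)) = k + 2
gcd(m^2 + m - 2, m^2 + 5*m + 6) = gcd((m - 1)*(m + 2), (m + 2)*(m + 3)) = m + 2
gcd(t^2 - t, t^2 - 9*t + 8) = t - 1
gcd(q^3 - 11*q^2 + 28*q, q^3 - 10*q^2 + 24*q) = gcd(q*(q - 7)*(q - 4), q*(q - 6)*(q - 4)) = q^2 - 4*q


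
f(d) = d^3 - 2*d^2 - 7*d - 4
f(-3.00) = -28.00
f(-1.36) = -0.69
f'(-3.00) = 32.00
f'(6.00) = 77.00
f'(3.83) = 21.69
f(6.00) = 98.00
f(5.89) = 89.72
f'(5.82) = 71.34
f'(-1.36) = 3.99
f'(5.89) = 73.52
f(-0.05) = -3.66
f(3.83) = -3.97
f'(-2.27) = 17.54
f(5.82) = 84.65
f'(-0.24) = -5.87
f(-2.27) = -10.11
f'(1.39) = -6.76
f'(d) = 3*d^2 - 4*d - 7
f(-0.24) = -2.45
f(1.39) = -14.91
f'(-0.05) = -6.79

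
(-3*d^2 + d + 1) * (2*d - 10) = -6*d^3 + 32*d^2 - 8*d - 10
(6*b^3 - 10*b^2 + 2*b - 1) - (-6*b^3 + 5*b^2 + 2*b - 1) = 12*b^3 - 15*b^2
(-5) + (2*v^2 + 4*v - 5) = 2*v^2 + 4*v - 10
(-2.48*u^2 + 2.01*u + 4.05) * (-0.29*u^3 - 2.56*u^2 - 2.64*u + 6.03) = 0.7192*u^5 + 5.7659*u^4 + 0.2271*u^3 - 30.6288*u^2 + 1.4283*u + 24.4215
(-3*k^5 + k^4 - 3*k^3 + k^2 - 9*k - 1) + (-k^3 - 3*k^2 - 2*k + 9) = -3*k^5 + k^4 - 4*k^3 - 2*k^2 - 11*k + 8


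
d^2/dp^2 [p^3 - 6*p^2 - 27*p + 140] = 6*p - 12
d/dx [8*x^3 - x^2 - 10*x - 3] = 24*x^2 - 2*x - 10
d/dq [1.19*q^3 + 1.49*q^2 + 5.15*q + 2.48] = 3.57*q^2 + 2.98*q + 5.15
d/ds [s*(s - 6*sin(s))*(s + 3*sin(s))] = -3*s^2*cos(s) + 3*s^2 - 6*s*sin(s) - 18*s*sin(2*s) - 18*sin(s)^2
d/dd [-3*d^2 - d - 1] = -6*d - 1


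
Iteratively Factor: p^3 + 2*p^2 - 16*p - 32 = (p + 4)*(p^2 - 2*p - 8) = (p + 2)*(p + 4)*(p - 4)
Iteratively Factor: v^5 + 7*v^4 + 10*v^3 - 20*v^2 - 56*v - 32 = (v + 2)*(v^4 + 5*v^3 - 20*v - 16) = (v + 1)*(v + 2)*(v^3 + 4*v^2 - 4*v - 16) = (v + 1)*(v + 2)^2*(v^2 + 2*v - 8) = (v - 2)*(v + 1)*(v + 2)^2*(v + 4)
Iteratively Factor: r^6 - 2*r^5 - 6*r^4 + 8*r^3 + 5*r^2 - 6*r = (r + 1)*(r^5 - 3*r^4 - 3*r^3 + 11*r^2 - 6*r) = (r - 3)*(r + 1)*(r^4 - 3*r^2 + 2*r) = (r - 3)*(r - 1)*(r + 1)*(r^3 + r^2 - 2*r) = r*(r - 3)*(r - 1)*(r + 1)*(r^2 + r - 2) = r*(r - 3)*(r - 1)^2*(r + 1)*(r + 2)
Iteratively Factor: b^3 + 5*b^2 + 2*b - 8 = (b - 1)*(b^2 + 6*b + 8) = (b - 1)*(b + 4)*(b + 2)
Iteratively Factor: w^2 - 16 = (w + 4)*(w - 4)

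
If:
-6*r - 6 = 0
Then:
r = -1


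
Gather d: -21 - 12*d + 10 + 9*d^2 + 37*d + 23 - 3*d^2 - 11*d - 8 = 6*d^2 + 14*d + 4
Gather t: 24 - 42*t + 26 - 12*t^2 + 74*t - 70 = -12*t^2 + 32*t - 20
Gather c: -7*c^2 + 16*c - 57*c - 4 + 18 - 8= -7*c^2 - 41*c + 6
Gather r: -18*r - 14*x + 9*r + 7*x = -9*r - 7*x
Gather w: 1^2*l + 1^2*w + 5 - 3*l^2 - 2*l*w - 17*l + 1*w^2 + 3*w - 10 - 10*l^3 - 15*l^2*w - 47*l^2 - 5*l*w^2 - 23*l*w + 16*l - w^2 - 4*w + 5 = -10*l^3 - 50*l^2 - 5*l*w^2 + w*(-15*l^2 - 25*l)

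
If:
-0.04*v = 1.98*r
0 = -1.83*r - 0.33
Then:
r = -0.18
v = 8.93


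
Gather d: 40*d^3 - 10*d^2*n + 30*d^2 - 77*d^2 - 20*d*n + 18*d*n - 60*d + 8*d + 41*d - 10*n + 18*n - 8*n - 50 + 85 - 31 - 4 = 40*d^3 + d^2*(-10*n - 47) + d*(-2*n - 11)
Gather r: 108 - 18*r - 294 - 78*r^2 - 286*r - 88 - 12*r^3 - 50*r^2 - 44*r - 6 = -12*r^3 - 128*r^2 - 348*r - 280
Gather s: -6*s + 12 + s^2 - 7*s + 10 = s^2 - 13*s + 22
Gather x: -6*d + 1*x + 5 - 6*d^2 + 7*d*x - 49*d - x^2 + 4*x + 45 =-6*d^2 - 55*d - x^2 + x*(7*d + 5) + 50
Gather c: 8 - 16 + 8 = 0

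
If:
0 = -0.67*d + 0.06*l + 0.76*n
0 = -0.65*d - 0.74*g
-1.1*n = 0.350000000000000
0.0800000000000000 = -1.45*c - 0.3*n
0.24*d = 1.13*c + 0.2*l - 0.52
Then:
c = 0.01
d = -0.15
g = 0.13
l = 2.36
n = -0.32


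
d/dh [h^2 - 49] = 2*h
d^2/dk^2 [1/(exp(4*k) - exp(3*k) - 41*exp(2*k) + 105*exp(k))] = ((-16*exp(3*k) + 9*exp(2*k) + 164*exp(k) - 105)*(exp(3*k) - exp(2*k) - 41*exp(k) + 105) + 2*(4*exp(3*k) - 3*exp(2*k) - 82*exp(k) + 105)^2)*exp(-k)/(exp(3*k) - exp(2*k) - 41*exp(k) + 105)^3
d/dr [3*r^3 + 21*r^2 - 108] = 3*r*(3*r + 14)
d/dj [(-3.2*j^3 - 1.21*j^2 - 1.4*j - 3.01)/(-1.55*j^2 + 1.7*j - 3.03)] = (4.96*j^4 - 10.88*j^3 + 24.861*j^2 - 1.9984*j + 9.359)/(2.4025*j^4 - 5.27*j^3 + 12.283*j^2 - 10.302*j + 9.1809)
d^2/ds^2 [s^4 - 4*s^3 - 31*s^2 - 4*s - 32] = 12*s^2 - 24*s - 62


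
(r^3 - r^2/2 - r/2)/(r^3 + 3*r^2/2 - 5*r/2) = (2*r + 1)/(2*r + 5)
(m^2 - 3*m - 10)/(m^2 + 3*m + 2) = (m - 5)/(m + 1)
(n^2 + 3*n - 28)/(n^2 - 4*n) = (n + 7)/n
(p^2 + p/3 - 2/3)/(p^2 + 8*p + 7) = (p - 2/3)/(p + 7)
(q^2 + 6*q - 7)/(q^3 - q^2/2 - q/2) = 2*(q + 7)/(q*(2*q + 1))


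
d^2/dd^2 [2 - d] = 0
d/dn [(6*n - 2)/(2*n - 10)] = -14/(n - 5)^2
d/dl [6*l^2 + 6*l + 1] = 12*l + 6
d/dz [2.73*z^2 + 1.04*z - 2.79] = 5.46*z + 1.04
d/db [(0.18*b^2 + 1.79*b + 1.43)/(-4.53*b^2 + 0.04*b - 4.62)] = (8.1159*b^2 + 11.2926*b - 8.327)/(20.5209*b^4 - 0.3624*b^3 + 41.8588*b^2 - 0.3696*b + 21.3444)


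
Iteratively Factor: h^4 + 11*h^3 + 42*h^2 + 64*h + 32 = (h + 4)*(h^3 + 7*h^2 + 14*h + 8) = (h + 2)*(h + 4)*(h^2 + 5*h + 4) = (h + 2)*(h + 4)^2*(h + 1)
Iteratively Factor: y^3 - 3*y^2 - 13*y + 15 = (y + 3)*(y^2 - 6*y + 5) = (y - 5)*(y + 3)*(y - 1)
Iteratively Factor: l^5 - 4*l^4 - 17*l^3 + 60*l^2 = (l + 4)*(l^4 - 8*l^3 + 15*l^2) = l*(l + 4)*(l^3 - 8*l^2 + 15*l) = l*(l - 5)*(l + 4)*(l^2 - 3*l) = l^2*(l - 5)*(l + 4)*(l - 3)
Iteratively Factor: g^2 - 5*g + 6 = (g - 3)*(g - 2)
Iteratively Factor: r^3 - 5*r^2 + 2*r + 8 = (r + 1)*(r^2 - 6*r + 8) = (r - 2)*(r + 1)*(r - 4)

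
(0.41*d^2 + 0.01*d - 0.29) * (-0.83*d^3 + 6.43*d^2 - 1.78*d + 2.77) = -0.3403*d^5 + 2.628*d^4 - 0.4248*d^3 - 0.7468*d^2 + 0.5439*d - 0.8033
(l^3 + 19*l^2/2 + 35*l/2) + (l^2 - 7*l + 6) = l^3 + 21*l^2/2 + 21*l/2 + 6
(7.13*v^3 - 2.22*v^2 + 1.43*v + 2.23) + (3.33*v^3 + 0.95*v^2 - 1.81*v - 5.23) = 10.46*v^3 - 1.27*v^2 - 0.38*v - 3.0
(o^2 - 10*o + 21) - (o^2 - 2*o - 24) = 45 - 8*o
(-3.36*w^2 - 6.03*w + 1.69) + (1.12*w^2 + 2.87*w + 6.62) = -2.24*w^2 - 3.16*w + 8.31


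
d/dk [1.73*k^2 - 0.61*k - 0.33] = 3.46*k - 0.61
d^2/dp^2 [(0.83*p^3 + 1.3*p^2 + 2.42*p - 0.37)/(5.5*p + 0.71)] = (50.215*p^3 + 19.4469*p^2 + 2.51041799999999*p - 39.97454)/(166.375*p^3 + 64.4325*p^2 + 8.31765*p + 0.357911)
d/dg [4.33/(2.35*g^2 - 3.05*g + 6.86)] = (13.2065 - 20.351*g)/(2.35*g^2 - 3.05*g + 6.86)^2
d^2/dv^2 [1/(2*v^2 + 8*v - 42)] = (-v^2 - 4*v + 4*(v + 2)^2 + 21)/(v^2 + 4*v - 21)^3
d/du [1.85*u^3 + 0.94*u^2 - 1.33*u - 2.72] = 5.55*u^2 + 1.88*u - 1.33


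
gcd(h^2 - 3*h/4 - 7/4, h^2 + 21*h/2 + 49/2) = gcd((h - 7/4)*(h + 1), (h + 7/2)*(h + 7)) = 1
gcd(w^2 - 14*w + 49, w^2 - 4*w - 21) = w - 7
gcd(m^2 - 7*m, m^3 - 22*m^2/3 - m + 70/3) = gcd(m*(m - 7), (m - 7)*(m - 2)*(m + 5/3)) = m - 7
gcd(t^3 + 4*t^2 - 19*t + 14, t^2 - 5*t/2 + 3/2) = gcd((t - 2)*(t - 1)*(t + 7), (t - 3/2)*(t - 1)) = t - 1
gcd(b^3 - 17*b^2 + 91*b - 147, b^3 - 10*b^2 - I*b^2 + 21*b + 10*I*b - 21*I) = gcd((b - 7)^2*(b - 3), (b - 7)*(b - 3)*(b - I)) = b^2 - 10*b + 21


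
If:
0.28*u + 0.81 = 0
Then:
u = -2.89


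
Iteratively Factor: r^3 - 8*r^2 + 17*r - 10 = (r - 2)*(r^2 - 6*r + 5) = (r - 5)*(r - 2)*(r - 1)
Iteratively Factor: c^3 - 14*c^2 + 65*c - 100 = (c - 5)*(c^2 - 9*c + 20) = (c - 5)*(c - 4)*(c - 5)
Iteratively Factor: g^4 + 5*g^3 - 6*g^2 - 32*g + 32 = (g + 4)*(g^3 + g^2 - 10*g + 8) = (g + 4)^2*(g^2 - 3*g + 2) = (g - 2)*(g + 4)^2*(g - 1)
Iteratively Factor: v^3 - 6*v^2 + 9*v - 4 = (v - 1)*(v^2 - 5*v + 4) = (v - 4)*(v - 1)*(v - 1)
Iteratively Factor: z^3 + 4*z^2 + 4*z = (z)*(z^2 + 4*z + 4) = z*(z + 2)*(z + 2)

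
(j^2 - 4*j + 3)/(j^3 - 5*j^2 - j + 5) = (j - 3)/(j^2 - 4*j - 5)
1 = 1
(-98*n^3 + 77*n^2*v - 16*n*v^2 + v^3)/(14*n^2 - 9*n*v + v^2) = -7*n + v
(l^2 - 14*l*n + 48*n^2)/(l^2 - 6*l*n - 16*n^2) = (l - 6*n)/(l + 2*n)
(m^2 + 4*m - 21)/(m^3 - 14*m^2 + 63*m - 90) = (m + 7)/(m^2 - 11*m + 30)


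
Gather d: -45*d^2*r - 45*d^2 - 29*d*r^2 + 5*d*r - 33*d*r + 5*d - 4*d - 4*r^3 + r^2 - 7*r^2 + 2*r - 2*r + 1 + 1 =d^2*(-45*r - 45) + d*(-29*r^2 - 28*r + 1) - 4*r^3 - 6*r^2 + 2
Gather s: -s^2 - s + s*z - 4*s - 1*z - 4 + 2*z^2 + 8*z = -s^2 + s*(z - 5) + 2*z^2 + 7*z - 4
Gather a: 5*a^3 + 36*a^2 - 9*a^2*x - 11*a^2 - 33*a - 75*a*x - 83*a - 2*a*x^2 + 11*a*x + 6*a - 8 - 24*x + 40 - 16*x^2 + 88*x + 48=5*a^3 + a^2*(25 - 9*x) + a*(-2*x^2 - 64*x - 110) - 16*x^2 + 64*x + 80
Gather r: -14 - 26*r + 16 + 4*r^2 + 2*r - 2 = 4*r^2 - 24*r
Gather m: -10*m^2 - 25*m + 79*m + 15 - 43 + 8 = -10*m^2 + 54*m - 20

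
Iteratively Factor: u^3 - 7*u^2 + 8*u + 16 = (u - 4)*(u^2 - 3*u - 4) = (u - 4)*(u + 1)*(u - 4)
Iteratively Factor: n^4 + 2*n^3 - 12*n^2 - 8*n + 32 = (n + 2)*(n^3 - 12*n + 16) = (n + 2)*(n + 4)*(n^2 - 4*n + 4) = (n - 2)*(n + 2)*(n + 4)*(n - 2)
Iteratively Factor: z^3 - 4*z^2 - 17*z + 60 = (z - 5)*(z^2 + z - 12) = (z - 5)*(z + 4)*(z - 3)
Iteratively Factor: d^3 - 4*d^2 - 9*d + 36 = (d - 4)*(d^2 - 9) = (d - 4)*(d - 3)*(d + 3)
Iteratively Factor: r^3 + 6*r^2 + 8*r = (r + 2)*(r^2 + 4*r) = (r + 2)*(r + 4)*(r)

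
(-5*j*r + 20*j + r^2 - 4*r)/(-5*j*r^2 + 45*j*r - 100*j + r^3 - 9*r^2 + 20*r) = 1/(r - 5)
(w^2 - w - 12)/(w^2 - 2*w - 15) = (w - 4)/(w - 5)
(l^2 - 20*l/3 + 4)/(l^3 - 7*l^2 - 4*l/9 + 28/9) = 3*(l - 6)/(3*l^2 - 19*l - 14)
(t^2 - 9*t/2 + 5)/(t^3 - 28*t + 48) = (t - 5/2)/(t^2 + 2*t - 24)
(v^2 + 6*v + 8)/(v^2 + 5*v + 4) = (v + 2)/(v + 1)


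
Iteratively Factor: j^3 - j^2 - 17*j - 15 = (j + 1)*(j^2 - 2*j - 15) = (j + 1)*(j + 3)*(j - 5)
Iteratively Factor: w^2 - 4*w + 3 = (w - 3)*(w - 1)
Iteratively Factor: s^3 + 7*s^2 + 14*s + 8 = (s + 2)*(s^2 + 5*s + 4) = (s + 1)*(s + 2)*(s + 4)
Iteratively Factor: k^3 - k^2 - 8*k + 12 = (k - 2)*(k^2 + k - 6) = (k - 2)*(k + 3)*(k - 2)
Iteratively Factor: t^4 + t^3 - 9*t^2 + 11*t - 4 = (t - 1)*(t^3 + 2*t^2 - 7*t + 4) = (t - 1)^2*(t^2 + 3*t - 4) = (t - 1)^3*(t + 4)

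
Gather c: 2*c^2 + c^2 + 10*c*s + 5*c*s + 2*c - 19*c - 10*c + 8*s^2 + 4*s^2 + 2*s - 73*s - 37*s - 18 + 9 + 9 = 3*c^2 + c*(15*s - 27) + 12*s^2 - 108*s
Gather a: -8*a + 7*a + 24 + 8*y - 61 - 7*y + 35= -a + y - 2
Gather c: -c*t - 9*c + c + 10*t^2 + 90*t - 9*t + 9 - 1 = c*(-t - 8) + 10*t^2 + 81*t + 8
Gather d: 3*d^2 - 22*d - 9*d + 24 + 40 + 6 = 3*d^2 - 31*d + 70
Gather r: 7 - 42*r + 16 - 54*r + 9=32 - 96*r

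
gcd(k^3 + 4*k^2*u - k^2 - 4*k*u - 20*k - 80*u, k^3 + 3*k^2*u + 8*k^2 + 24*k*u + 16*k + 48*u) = k + 4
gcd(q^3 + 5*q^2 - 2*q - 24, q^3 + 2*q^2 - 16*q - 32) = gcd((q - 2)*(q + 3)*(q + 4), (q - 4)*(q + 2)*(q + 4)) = q + 4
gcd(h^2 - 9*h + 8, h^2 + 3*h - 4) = h - 1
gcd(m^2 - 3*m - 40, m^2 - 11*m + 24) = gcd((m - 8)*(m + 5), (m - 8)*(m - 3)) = m - 8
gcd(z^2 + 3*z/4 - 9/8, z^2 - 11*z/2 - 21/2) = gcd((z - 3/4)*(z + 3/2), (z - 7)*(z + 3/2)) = z + 3/2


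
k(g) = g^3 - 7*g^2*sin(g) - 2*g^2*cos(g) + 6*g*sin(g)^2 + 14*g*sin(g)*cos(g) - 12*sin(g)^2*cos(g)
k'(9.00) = 838.29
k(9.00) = 606.65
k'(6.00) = -99.45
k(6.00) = 196.66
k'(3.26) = 175.04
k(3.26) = 70.33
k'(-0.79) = -2.71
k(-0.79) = 0.61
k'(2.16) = -5.56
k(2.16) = -12.29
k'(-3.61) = 117.77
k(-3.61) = -46.85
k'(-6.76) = -227.07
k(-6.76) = -215.50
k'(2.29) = 5.60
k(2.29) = -12.34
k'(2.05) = -11.77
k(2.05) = -11.31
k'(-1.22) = -5.01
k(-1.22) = 2.37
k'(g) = 2*g^2*sin(g) - 7*g^2*cos(g) + 3*g^2 - 14*g*sin(g)^2 + 12*g*sin(g)*cos(g) - 14*g*sin(g) + 14*g*cos(g)^2 - 4*g*cos(g) + 12*sin(g)^3 + 6*sin(g)^2 - 24*sin(g)*cos(g)^2 + 14*sin(g)*cos(g)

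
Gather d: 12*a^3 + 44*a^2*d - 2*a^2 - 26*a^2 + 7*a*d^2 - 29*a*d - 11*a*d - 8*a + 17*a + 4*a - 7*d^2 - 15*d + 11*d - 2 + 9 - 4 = 12*a^3 - 28*a^2 + 13*a + d^2*(7*a - 7) + d*(44*a^2 - 40*a - 4) + 3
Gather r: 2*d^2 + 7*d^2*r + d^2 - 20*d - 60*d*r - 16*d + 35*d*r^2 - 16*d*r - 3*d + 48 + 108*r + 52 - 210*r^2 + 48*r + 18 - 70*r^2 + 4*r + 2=3*d^2 - 39*d + r^2*(35*d - 280) + r*(7*d^2 - 76*d + 160) + 120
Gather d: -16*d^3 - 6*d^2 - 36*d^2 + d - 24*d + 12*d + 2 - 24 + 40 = -16*d^3 - 42*d^2 - 11*d + 18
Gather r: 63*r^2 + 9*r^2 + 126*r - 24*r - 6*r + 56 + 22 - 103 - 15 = 72*r^2 + 96*r - 40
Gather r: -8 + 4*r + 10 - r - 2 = 3*r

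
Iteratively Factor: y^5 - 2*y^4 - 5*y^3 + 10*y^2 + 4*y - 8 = (y - 2)*(y^4 - 5*y^2 + 4) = (y - 2)*(y + 2)*(y^3 - 2*y^2 - y + 2) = (y - 2)*(y - 1)*(y + 2)*(y^2 - y - 2) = (y - 2)*(y - 1)*(y + 1)*(y + 2)*(y - 2)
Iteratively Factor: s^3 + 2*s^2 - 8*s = (s)*(s^2 + 2*s - 8) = s*(s - 2)*(s + 4)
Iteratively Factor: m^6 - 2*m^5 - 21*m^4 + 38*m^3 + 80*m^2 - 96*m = (m)*(m^5 - 2*m^4 - 21*m^3 + 38*m^2 + 80*m - 96) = m*(m + 2)*(m^4 - 4*m^3 - 13*m^2 + 64*m - 48) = m*(m - 3)*(m + 2)*(m^3 - m^2 - 16*m + 16) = m*(m - 3)*(m - 1)*(m + 2)*(m^2 - 16) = m*(m - 4)*(m - 3)*(m - 1)*(m + 2)*(m + 4)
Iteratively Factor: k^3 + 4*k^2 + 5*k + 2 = (k + 1)*(k^2 + 3*k + 2) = (k + 1)^2*(k + 2)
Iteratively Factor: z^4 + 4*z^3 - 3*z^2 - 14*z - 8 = (z + 4)*(z^3 - 3*z - 2) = (z - 2)*(z + 4)*(z^2 + 2*z + 1) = (z - 2)*(z + 1)*(z + 4)*(z + 1)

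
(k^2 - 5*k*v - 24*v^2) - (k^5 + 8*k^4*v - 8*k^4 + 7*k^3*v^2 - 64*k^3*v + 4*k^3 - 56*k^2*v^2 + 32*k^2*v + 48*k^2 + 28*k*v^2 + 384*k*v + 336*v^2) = -k^5 - 8*k^4*v + 8*k^4 - 7*k^3*v^2 + 64*k^3*v - 4*k^3 + 56*k^2*v^2 - 32*k^2*v - 47*k^2 - 28*k*v^2 - 389*k*v - 360*v^2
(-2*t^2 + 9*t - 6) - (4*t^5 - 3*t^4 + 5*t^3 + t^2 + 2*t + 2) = -4*t^5 + 3*t^4 - 5*t^3 - 3*t^2 + 7*t - 8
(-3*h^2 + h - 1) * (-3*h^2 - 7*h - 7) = 9*h^4 + 18*h^3 + 17*h^2 + 7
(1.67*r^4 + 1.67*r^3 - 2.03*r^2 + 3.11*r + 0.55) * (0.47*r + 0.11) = 0.7849*r^5 + 0.9686*r^4 - 0.7704*r^3 + 1.2384*r^2 + 0.6006*r + 0.0605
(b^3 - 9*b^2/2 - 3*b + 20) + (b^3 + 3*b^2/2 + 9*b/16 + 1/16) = 2*b^3 - 3*b^2 - 39*b/16 + 321/16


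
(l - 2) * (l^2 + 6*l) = l^3 + 4*l^2 - 12*l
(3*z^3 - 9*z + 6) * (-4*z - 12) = -12*z^4 - 36*z^3 + 36*z^2 + 84*z - 72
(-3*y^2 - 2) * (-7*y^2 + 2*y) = 21*y^4 - 6*y^3 + 14*y^2 - 4*y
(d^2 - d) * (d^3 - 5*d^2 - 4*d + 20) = d^5 - 6*d^4 + d^3 + 24*d^2 - 20*d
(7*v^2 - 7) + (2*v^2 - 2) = 9*v^2 - 9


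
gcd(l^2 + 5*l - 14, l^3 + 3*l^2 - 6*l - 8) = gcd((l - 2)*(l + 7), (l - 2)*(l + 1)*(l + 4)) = l - 2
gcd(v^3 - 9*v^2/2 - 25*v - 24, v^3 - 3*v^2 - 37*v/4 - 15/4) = v + 3/2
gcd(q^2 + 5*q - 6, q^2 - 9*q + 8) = q - 1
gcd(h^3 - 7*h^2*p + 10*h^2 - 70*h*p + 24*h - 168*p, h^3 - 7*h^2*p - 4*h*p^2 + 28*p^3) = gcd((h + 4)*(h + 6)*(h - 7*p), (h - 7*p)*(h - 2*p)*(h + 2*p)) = -h + 7*p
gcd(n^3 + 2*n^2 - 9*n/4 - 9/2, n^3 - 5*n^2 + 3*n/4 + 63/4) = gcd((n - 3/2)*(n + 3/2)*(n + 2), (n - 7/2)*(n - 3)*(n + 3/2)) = n + 3/2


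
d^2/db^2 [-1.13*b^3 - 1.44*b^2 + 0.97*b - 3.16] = -6.78*b - 2.88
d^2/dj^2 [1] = 0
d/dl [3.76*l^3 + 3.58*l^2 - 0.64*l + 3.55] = 11.28*l^2 + 7.16*l - 0.64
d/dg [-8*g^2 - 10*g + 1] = -16*g - 10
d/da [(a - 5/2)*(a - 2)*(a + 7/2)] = 3*a^2 - 2*a - 43/4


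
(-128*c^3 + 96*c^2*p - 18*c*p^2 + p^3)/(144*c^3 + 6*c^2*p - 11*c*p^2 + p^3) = (16*c^2 - 10*c*p + p^2)/(-18*c^2 - 3*c*p + p^2)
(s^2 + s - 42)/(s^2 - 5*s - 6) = (s + 7)/(s + 1)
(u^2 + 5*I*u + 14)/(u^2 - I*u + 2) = (u + 7*I)/(u + I)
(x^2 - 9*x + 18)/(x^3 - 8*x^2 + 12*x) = (x - 3)/(x*(x - 2))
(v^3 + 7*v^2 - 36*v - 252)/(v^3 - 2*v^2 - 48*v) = (v^2 + v - 42)/(v*(v - 8))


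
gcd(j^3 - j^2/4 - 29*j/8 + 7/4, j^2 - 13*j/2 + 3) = j - 1/2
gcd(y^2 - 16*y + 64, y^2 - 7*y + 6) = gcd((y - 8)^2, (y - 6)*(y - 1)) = 1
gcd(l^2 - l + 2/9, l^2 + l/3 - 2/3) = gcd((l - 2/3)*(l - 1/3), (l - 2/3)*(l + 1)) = l - 2/3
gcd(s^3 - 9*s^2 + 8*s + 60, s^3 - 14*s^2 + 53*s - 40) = s - 5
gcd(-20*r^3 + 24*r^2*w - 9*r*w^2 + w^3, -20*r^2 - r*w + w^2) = 5*r - w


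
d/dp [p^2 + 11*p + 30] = 2*p + 11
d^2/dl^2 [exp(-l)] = exp(-l)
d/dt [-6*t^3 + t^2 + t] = -18*t^2 + 2*t + 1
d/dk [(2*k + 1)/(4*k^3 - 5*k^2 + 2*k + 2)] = 2*(-8*k^3 - k^2 + 5*k + 1)/(16*k^6 - 40*k^5 + 41*k^4 - 4*k^3 - 16*k^2 + 8*k + 4)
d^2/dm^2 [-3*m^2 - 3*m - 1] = -6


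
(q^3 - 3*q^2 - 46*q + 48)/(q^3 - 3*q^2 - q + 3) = (q^2 - 2*q - 48)/(q^2 - 2*q - 3)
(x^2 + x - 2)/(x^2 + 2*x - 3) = (x + 2)/(x + 3)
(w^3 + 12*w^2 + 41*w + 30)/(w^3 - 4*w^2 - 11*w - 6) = (w^2 + 11*w + 30)/(w^2 - 5*w - 6)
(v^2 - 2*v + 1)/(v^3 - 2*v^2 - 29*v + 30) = (v - 1)/(v^2 - v - 30)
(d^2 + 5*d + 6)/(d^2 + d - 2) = (d + 3)/(d - 1)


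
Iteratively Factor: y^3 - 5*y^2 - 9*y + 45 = (y - 5)*(y^2 - 9) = (y - 5)*(y - 3)*(y + 3)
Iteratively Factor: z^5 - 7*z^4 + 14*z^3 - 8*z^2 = (z - 1)*(z^4 - 6*z^3 + 8*z^2) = (z - 4)*(z - 1)*(z^3 - 2*z^2) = z*(z - 4)*(z - 1)*(z^2 - 2*z) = z*(z - 4)*(z - 2)*(z - 1)*(z)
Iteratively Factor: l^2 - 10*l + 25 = (l - 5)*(l - 5)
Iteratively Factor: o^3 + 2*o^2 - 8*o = (o - 2)*(o^2 + 4*o) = o*(o - 2)*(o + 4)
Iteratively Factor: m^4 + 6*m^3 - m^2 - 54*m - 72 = (m + 3)*(m^3 + 3*m^2 - 10*m - 24) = (m - 3)*(m + 3)*(m^2 + 6*m + 8) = (m - 3)*(m + 3)*(m + 4)*(m + 2)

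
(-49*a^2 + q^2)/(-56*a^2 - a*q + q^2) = (-7*a + q)/(-8*a + q)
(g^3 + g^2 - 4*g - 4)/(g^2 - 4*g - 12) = (g^2 - g - 2)/(g - 6)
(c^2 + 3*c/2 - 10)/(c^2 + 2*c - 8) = (c - 5/2)/(c - 2)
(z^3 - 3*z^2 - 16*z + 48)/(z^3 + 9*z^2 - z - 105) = (z^2 - 16)/(z^2 + 12*z + 35)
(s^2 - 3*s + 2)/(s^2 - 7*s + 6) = (s - 2)/(s - 6)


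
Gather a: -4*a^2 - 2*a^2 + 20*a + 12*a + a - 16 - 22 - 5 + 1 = -6*a^2 + 33*a - 42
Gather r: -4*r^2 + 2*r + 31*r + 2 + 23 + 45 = -4*r^2 + 33*r + 70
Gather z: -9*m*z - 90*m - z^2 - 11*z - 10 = -90*m - z^2 + z*(-9*m - 11) - 10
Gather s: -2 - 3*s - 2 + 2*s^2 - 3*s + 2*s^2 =4*s^2 - 6*s - 4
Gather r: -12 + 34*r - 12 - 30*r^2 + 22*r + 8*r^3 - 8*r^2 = 8*r^3 - 38*r^2 + 56*r - 24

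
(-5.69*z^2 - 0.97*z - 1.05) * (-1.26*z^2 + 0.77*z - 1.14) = 7.1694*z^4 - 3.1591*z^3 + 7.0627*z^2 + 0.2973*z + 1.197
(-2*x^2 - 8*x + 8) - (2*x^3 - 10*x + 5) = -2*x^3 - 2*x^2 + 2*x + 3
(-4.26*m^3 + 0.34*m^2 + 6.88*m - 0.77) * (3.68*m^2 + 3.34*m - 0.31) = -15.6768*m^5 - 12.9772*m^4 + 27.7746*m^3 + 20.0402*m^2 - 4.7046*m + 0.2387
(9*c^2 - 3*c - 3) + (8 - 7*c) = 9*c^2 - 10*c + 5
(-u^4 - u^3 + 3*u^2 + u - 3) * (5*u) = -5*u^5 - 5*u^4 + 15*u^3 + 5*u^2 - 15*u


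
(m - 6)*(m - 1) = m^2 - 7*m + 6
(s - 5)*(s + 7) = s^2 + 2*s - 35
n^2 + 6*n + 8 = (n + 2)*(n + 4)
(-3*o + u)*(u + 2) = -3*o*u - 6*o + u^2 + 2*u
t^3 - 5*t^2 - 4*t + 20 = (t - 5)*(t - 2)*(t + 2)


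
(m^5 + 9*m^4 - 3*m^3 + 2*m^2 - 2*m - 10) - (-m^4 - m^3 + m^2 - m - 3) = m^5 + 10*m^4 - 2*m^3 + m^2 - m - 7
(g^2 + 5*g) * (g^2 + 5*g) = g^4 + 10*g^3 + 25*g^2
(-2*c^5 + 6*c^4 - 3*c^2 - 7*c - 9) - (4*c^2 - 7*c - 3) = -2*c^5 + 6*c^4 - 7*c^2 - 6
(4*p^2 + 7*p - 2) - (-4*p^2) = 8*p^2 + 7*p - 2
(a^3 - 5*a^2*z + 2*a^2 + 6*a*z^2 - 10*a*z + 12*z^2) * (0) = 0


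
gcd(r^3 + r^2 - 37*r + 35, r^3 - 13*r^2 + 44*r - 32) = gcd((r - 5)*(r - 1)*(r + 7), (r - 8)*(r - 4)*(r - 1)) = r - 1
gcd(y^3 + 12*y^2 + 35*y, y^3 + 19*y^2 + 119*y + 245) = y^2 + 12*y + 35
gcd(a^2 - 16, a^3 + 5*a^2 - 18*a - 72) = a - 4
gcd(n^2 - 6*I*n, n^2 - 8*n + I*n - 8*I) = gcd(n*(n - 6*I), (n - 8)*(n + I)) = 1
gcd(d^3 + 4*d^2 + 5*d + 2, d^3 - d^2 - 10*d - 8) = d^2 + 3*d + 2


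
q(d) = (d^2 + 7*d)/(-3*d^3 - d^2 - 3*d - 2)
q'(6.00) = 0.03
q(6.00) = -0.11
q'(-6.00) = -0.01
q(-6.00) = -0.00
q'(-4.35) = -0.04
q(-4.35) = -0.05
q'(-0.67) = -100.37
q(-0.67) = -9.15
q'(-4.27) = -0.04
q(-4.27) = -0.05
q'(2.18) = 0.25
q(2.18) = -0.45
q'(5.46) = 0.03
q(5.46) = -0.13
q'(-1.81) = -0.65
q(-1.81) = -0.52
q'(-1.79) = -0.68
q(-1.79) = -0.54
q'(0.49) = -0.60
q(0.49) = -0.90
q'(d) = (2*d + 7)/(-3*d^3 - d^2 - 3*d - 2) + (d^2 + 7*d)*(9*d^2 + 2*d + 3)/(-3*d^3 - d^2 - 3*d - 2)^2 = (d*(d + 7)*(9*d^2 + 2*d + 3) - (2*d + 7)*(3*d^3 + d^2 + 3*d + 2))/(3*d^3 + d^2 + 3*d + 2)^2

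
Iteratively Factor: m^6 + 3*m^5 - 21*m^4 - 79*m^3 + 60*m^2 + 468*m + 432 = (m + 3)*(m^5 - 21*m^3 - 16*m^2 + 108*m + 144) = (m - 4)*(m + 3)*(m^4 + 4*m^3 - 5*m^2 - 36*m - 36) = (m - 4)*(m + 3)^2*(m^3 + m^2 - 8*m - 12) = (m - 4)*(m - 3)*(m + 3)^2*(m^2 + 4*m + 4) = (m - 4)*(m - 3)*(m + 2)*(m + 3)^2*(m + 2)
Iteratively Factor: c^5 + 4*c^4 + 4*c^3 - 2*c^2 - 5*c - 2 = (c - 1)*(c^4 + 5*c^3 + 9*c^2 + 7*c + 2) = (c - 1)*(c + 1)*(c^3 + 4*c^2 + 5*c + 2) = (c - 1)*(c + 1)*(c + 2)*(c^2 + 2*c + 1) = (c - 1)*(c + 1)^2*(c + 2)*(c + 1)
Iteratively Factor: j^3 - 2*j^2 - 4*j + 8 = (j - 2)*(j^2 - 4) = (j - 2)*(j + 2)*(j - 2)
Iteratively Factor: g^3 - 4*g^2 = (g)*(g^2 - 4*g) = g*(g - 4)*(g)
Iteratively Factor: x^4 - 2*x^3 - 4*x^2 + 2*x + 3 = (x + 1)*(x^3 - 3*x^2 - x + 3) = (x - 1)*(x + 1)*(x^2 - 2*x - 3) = (x - 3)*(x - 1)*(x + 1)*(x + 1)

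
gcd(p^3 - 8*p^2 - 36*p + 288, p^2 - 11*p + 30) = p - 6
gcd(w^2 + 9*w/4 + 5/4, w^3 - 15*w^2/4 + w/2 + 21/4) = w + 1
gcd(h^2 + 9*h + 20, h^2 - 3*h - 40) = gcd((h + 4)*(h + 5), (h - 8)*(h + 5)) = h + 5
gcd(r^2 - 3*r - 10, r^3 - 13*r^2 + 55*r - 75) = r - 5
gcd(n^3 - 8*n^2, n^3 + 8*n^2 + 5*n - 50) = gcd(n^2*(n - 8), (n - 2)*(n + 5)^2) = 1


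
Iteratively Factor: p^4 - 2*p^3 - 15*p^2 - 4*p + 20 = (p + 2)*(p^3 - 4*p^2 - 7*p + 10) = (p - 1)*(p + 2)*(p^2 - 3*p - 10) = (p - 1)*(p + 2)^2*(p - 5)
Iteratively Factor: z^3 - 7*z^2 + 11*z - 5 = (z - 1)*(z^2 - 6*z + 5) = (z - 5)*(z - 1)*(z - 1)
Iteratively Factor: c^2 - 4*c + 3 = (c - 3)*(c - 1)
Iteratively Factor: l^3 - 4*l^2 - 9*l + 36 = (l + 3)*(l^2 - 7*l + 12) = (l - 3)*(l + 3)*(l - 4)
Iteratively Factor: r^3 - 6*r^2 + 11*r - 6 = (r - 2)*(r^2 - 4*r + 3) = (r - 3)*(r - 2)*(r - 1)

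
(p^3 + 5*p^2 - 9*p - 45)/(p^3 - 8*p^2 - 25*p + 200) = (p^2 - 9)/(p^2 - 13*p + 40)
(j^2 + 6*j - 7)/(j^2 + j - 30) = (j^2 + 6*j - 7)/(j^2 + j - 30)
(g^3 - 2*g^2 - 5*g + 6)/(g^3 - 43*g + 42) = (g^2 - g - 6)/(g^2 + g - 42)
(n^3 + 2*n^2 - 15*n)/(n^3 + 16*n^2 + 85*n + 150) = n*(n - 3)/(n^2 + 11*n + 30)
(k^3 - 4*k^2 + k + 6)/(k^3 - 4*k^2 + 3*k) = (k^2 - k - 2)/(k*(k - 1))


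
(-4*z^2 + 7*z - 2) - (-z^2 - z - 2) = -3*z^2 + 8*z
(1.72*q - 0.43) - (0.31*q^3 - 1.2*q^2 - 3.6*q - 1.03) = -0.31*q^3 + 1.2*q^2 + 5.32*q + 0.6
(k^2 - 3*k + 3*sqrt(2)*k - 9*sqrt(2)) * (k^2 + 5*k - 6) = k^4 + 2*k^3 + 3*sqrt(2)*k^3 - 21*k^2 + 6*sqrt(2)*k^2 - 63*sqrt(2)*k + 18*k + 54*sqrt(2)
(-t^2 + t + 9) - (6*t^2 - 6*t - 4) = -7*t^2 + 7*t + 13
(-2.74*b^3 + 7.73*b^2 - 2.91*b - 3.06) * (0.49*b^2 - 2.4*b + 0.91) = -1.3426*b^5 + 10.3637*b^4 - 22.4713*b^3 + 12.5189*b^2 + 4.6959*b - 2.7846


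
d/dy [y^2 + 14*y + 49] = 2*y + 14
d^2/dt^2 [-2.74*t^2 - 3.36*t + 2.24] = -5.48000000000000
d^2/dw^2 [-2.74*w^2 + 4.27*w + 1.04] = -5.48000000000000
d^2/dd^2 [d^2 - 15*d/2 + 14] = 2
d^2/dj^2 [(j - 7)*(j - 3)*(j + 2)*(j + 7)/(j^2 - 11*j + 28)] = 2*(j^3 - 12*j^2 + 48*j + 2)/(j^3 - 12*j^2 + 48*j - 64)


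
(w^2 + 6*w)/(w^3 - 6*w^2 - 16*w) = (w + 6)/(w^2 - 6*w - 16)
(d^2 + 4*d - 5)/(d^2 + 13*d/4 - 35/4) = 4*(d - 1)/(4*d - 7)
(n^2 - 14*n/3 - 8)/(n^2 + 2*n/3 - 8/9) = 3*(n - 6)/(3*n - 2)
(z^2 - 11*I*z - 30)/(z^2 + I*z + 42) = (z - 5*I)/(z + 7*I)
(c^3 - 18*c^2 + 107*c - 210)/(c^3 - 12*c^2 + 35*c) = (c - 6)/c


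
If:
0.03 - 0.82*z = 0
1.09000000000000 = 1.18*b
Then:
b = 0.92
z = 0.04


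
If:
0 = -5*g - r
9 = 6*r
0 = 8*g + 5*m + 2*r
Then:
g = -3/10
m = -3/25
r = 3/2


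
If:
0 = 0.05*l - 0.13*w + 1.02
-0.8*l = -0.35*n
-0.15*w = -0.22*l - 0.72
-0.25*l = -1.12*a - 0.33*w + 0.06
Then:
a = -1.95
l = 2.82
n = 6.43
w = 8.93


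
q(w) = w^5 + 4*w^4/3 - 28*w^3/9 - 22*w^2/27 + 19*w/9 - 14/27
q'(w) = 5*w^4 + 16*w^3/3 - 28*w^2/3 - 44*w/27 + 19/9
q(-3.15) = -96.87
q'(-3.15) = 240.22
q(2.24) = 55.12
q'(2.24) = 137.45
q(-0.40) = -1.27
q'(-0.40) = 1.06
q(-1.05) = 0.31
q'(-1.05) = -6.56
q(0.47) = 0.06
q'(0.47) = 0.08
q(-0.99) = -0.06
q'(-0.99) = -5.80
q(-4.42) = -935.21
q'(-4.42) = 1274.79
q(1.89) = 20.69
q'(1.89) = 65.50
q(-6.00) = -5418.52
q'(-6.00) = 5003.89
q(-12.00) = -215951.19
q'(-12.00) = 93141.67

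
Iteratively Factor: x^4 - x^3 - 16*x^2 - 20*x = (x + 2)*(x^3 - 3*x^2 - 10*x) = (x - 5)*(x + 2)*(x^2 + 2*x) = (x - 5)*(x + 2)^2*(x)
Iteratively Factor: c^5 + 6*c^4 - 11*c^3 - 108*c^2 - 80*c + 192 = (c - 1)*(c^4 + 7*c^3 - 4*c^2 - 112*c - 192) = (c - 1)*(c + 4)*(c^3 + 3*c^2 - 16*c - 48) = (c - 1)*(c + 3)*(c + 4)*(c^2 - 16) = (c - 1)*(c + 3)*(c + 4)^2*(c - 4)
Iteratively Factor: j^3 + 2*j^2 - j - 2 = (j + 1)*(j^2 + j - 2) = (j + 1)*(j + 2)*(j - 1)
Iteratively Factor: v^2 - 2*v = (v - 2)*(v)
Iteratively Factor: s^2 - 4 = (s + 2)*(s - 2)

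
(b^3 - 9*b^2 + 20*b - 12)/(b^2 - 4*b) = (b^3 - 9*b^2 + 20*b - 12)/(b*(b - 4))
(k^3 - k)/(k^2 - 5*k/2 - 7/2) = 2*k*(k - 1)/(2*k - 7)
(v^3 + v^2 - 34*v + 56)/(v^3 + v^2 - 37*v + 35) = (v^2 - 6*v + 8)/(v^2 - 6*v + 5)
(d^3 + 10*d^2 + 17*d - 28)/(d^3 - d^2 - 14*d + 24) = (d^2 + 6*d - 7)/(d^2 - 5*d + 6)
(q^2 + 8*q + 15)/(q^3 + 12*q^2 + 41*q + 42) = (q + 5)/(q^2 + 9*q + 14)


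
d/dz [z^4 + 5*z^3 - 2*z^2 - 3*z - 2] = 4*z^3 + 15*z^2 - 4*z - 3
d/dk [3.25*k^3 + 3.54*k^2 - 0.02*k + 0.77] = 9.75*k^2 + 7.08*k - 0.02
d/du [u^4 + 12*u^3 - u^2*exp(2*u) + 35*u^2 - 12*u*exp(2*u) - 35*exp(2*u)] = 4*u^3 - 2*u^2*exp(2*u) + 36*u^2 - 26*u*exp(2*u) + 70*u - 82*exp(2*u)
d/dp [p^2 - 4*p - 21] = 2*p - 4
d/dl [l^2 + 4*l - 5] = 2*l + 4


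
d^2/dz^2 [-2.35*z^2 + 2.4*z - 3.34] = -4.70000000000000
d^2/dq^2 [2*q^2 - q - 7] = 4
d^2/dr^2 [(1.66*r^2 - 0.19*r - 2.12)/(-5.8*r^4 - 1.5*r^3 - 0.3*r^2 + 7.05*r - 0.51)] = (-335.0544*r^8 - 9.95279999999985*r^7 + 1451.0908*r^6 - 256.6602*r^5 + 183.28572*r^4 - 327.9141*r^3 - 208.84104*r^2 - 36.80802*r + 210.592638)/(195.112*r^12 + 151.38*r^11 + 69.426*r^10 - 692.451*r^9 - 312.9498*r^8 - 94.1625*r^7 + 854.5824*r^6 + 98.01135*r^5 + 17.03619*r^4 - 355.704075*r^3 + 76.278915*r^2 - 5.501115*r + 0.132651)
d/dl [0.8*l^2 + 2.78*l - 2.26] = 1.6*l + 2.78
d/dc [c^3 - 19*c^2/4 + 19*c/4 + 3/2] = 3*c^2 - 19*c/2 + 19/4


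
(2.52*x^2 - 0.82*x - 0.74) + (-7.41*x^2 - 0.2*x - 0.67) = -4.89*x^2 - 1.02*x - 1.41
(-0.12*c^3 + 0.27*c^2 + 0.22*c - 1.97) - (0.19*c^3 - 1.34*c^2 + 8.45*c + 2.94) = -0.31*c^3 + 1.61*c^2 - 8.23*c - 4.91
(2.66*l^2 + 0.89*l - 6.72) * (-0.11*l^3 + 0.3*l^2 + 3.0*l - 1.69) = -0.2926*l^5 + 0.7001*l^4 + 8.9862*l^3 - 3.8414*l^2 - 21.6641*l + 11.3568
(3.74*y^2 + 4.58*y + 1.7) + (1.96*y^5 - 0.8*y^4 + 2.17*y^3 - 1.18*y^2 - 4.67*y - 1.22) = 1.96*y^5 - 0.8*y^4 + 2.17*y^3 + 2.56*y^2 - 0.0899999999999999*y + 0.48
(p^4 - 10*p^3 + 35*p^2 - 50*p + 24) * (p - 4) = p^5 - 14*p^4 + 75*p^3 - 190*p^2 + 224*p - 96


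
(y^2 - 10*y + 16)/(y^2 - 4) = (y - 8)/(y + 2)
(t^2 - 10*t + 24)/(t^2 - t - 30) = (t - 4)/(t + 5)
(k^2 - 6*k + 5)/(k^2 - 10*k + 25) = (k - 1)/(k - 5)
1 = 1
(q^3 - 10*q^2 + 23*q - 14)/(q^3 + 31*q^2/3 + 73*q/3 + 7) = 3*(q^3 - 10*q^2 + 23*q - 14)/(3*q^3 + 31*q^2 + 73*q + 21)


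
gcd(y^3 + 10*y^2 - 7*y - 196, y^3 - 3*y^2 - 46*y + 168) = y^2 + 3*y - 28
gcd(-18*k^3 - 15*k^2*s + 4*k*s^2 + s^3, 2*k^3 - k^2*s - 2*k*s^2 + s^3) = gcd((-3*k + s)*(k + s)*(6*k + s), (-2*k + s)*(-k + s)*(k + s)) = k + s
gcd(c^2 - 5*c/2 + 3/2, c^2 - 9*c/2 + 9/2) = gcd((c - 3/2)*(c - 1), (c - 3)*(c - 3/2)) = c - 3/2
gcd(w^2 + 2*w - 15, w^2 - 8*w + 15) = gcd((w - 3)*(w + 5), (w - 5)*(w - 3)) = w - 3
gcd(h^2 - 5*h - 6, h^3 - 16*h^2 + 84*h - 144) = h - 6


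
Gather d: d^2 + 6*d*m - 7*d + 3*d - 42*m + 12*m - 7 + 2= d^2 + d*(6*m - 4) - 30*m - 5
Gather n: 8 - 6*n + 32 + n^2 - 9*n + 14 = n^2 - 15*n + 54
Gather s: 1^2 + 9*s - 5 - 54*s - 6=-45*s - 10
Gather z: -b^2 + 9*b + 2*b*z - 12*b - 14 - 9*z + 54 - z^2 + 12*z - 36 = -b^2 - 3*b - z^2 + z*(2*b + 3) + 4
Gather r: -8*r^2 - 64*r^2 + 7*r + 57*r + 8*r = -72*r^2 + 72*r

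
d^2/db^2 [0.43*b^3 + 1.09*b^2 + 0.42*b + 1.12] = 2.58*b + 2.18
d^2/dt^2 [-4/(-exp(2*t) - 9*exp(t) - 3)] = 4*(2*(2*exp(t) + 9)^2*exp(t) - (4*exp(t) + 9)*(exp(2*t) + 9*exp(t) + 3))*exp(t)/(exp(2*t) + 9*exp(t) + 3)^3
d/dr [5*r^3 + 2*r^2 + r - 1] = 15*r^2 + 4*r + 1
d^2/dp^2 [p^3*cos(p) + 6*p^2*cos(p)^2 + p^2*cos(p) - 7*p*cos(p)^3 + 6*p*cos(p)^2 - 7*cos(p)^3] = -p^3*cos(p) - 6*p^2*sin(p) - p^2*cos(p) - 12*p^2*cos(2*p) - 4*p*sin(p) - 24*p*sin(2*p) + 45*p*cos(p)/4 - 12*p*cos(2*p) + 63*p*cos(3*p)/4 + 21*sin(p)/2 - 12*sin(2*p) + 21*sin(3*p)/2 + 29*cos(p)/4 + 6*cos(2*p) + 63*cos(3*p)/4 + 6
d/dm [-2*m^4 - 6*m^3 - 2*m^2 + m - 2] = -8*m^3 - 18*m^2 - 4*m + 1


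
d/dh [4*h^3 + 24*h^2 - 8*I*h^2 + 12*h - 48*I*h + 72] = 12*h^2 + 16*h*(3 - I) + 12 - 48*I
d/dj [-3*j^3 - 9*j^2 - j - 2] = -9*j^2 - 18*j - 1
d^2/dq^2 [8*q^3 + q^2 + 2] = 48*q + 2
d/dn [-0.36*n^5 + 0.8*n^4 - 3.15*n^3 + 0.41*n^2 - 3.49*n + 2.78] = -1.8*n^4 + 3.2*n^3 - 9.45*n^2 + 0.82*n - 3.49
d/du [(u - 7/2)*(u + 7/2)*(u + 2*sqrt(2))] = 3*u^2 + 4*sqrt(2)*u - 49/4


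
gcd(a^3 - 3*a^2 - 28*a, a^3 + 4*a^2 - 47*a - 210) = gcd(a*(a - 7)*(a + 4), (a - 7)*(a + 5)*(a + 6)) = a - 7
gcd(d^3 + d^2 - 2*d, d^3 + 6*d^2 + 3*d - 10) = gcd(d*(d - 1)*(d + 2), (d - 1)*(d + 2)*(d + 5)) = d^2 + d - 2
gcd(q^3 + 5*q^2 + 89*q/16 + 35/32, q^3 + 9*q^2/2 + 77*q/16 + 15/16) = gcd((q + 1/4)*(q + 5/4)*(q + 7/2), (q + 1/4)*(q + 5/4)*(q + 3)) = q^2 + 3*q/2 + 5/16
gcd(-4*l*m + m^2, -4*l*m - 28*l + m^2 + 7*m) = 4*l - m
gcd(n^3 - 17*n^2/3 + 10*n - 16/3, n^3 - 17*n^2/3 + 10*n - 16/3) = n^3 - 17*n^2/3 + 10*n - 16/3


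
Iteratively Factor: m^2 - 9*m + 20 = (m - 5)*(m - 4)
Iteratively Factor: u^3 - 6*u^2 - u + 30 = (u - 5)*(u^2 - u - 6) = (u - 5)*(u - 3)*(u + 2)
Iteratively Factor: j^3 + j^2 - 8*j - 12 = (j + 2)*(j^2 - j - 6) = (j - 3)*(j + 2)*(j + 2)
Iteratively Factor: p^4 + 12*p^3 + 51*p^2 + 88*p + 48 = (p + 1)*(p^3 + 11*p^2 + 40*p + 48) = (p + 1)*(p + 3)*(p^2 + 8*p + 16) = (p + 1)*(p + 3)*(p + 4)*(p + 4)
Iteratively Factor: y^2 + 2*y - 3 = (y + 3)*(y - 1)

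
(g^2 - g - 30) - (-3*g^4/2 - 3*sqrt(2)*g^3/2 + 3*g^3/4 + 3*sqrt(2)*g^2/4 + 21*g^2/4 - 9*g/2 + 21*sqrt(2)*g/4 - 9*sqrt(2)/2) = 3*g^4/2 - 3*g^3/4 + 3*sqrt(2)*g^3/2 - 17*g^2/4 - 3*sqrt(2)*g^2/4 - 21*sqrt(2)*g/4 + 7*g/2 - 30 + 9*sqrt(2)/2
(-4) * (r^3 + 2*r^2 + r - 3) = -4*r^3 - 8*r^2 - 4*r + 12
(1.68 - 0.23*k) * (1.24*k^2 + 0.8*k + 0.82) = -0.2852*k^3 + 1.8992*k^2 + 1.1554*k + 1.3776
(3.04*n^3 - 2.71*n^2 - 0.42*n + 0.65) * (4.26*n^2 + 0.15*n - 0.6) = 12.9504*n^5 - 11.0886*n^4 - 4.0197*n^3 + 4.332*n^2 + 0.3495*n - 0.39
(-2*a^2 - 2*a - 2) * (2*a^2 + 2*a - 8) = -4*a^4 - 8*a^3 + 8*a^2 + 12*a + 16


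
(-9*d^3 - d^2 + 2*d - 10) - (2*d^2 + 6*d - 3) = -9*d^3 - 3*d^2 - 4*d - 7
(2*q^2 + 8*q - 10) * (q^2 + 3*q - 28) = 2*q^4 + 14*q^3 - 42*q^2 - 254*q + 280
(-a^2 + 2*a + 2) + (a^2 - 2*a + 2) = 4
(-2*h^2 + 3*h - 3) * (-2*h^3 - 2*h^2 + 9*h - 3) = 4*h^5 - 2*h^4 - 18*h^3 + 39*h^2 - 36*h + 9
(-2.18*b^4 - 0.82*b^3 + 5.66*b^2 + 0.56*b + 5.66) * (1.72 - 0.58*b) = 1.2644*b^5 - 3.274*b^4 - 4.6932*b^3 + 9.4104*b^2 - 2.3196*b + 9.7352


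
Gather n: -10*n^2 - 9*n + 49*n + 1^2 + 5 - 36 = -10*n^2 + 40*n - 30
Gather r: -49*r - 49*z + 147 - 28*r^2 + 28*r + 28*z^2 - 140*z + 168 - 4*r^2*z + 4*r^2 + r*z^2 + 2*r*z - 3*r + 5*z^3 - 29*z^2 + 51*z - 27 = r^2*(-4*z - 24) + r*(z^2 + 2*z - 24) + 5*z^3 - z^2 - 138*z + 288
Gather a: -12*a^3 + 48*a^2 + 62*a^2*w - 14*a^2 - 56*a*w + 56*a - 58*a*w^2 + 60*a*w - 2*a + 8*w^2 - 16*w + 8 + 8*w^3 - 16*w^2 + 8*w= -12*a^3 + a^2*(62*w + 34) + a*(-58*w^2 + 4*w + 54) + 8*w^3 - 8*w^2 - 8*w + 8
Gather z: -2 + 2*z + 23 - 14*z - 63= -12*z - 42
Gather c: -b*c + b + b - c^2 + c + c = 2*b - c^2 + c*(2 - b)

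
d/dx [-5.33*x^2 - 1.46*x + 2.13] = -10.66*x - 1.46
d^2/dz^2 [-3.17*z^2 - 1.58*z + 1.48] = -6.34000000000000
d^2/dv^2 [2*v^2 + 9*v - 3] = 4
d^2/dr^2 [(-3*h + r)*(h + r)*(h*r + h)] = 2*h*(-2*h + 3*r + 1)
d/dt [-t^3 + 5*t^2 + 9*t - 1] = -3*t^2 + 10*t + 9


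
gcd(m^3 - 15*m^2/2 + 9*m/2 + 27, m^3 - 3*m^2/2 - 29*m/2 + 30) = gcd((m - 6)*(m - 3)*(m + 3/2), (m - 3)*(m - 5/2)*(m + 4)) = m - 3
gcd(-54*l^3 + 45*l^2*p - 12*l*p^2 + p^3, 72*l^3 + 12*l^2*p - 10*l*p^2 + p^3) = -6*l + p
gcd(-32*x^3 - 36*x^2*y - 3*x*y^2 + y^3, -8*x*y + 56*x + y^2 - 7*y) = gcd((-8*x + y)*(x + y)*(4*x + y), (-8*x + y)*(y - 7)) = 8*x - y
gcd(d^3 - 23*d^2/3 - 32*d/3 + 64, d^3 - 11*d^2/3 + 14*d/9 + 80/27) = d - 8/3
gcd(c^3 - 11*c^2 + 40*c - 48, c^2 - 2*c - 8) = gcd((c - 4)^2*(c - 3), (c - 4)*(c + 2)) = c - 4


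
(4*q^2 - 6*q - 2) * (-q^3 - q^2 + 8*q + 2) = -4*q^5 + 2*q^4 + 40*q^3 - 38*q^2 - 28*q - 4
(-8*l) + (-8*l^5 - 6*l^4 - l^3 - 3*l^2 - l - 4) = -8*l^5 - 6*l^4 - l^3 - 3*l^2 - 9*l - 4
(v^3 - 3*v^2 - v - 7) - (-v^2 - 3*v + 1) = v^3 - 2*v^2 + 2*v - 8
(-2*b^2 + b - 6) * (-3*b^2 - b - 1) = 6*b^4 - b^3 + 19*b^2 + 5*b + 6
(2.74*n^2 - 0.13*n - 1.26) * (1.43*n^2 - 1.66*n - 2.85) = 3.9182*n^4 - 4.7343*n^3 - 9.395*n^2 + 2.4621*n + 3.591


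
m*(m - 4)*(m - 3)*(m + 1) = m^4 - 6*m^3 + 5*m^2 + 12*m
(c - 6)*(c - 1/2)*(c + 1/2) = c^3 - 6*c^2 - c/4 + 3/2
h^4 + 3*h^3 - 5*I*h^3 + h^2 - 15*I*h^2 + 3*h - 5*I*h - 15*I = (h + 3)*(h - 5*I)*(-I*h + 1)*(I*h + 1)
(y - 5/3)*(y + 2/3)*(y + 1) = y^3 - 19*y/9 - 10/9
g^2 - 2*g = g*(g - 2)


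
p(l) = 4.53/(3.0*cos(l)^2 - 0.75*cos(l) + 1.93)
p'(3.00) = -0.14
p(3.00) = 0.81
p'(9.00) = -0.45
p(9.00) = 0.89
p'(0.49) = 0.75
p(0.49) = 1.26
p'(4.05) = 1.28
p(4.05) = 1.28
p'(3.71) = 0.64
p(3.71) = 0.97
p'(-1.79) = 1.82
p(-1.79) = 2.03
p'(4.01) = 1.19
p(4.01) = 1.24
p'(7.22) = 1.59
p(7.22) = 1.78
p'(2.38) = -0.97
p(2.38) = 1.12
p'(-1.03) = -1.66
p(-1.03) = 1.94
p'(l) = 4.53*(6.0*sin(l)*cos(l) - 0.75*sin(l))/(3.0*cos(l)^2 - 0.75*cos(l) + 1.93)^2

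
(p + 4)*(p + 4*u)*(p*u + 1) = p^3*u + 4*p^2*u^2 + 4*p^2*u + p^2 + 16*p*u^2 + 4*p*u + 4*p + 16*u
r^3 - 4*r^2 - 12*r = r*(r - 6)*(r + 2)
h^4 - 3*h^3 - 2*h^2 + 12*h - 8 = (h - 2)^2*(h - 1)*(h + 2)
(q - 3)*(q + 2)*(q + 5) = q^3 + 4*q^2 - 11*q - 30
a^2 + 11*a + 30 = (a + 5)*(a + 6)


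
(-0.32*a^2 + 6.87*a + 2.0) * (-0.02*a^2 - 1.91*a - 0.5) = 0.0064*a^4 + 0.4738*a^3 - 13.0017*a^2 - 7.255*a - 1.0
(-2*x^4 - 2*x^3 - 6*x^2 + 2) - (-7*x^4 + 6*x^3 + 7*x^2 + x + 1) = 5*x^4 - 8*x^3 - 13*x^2 - x + 1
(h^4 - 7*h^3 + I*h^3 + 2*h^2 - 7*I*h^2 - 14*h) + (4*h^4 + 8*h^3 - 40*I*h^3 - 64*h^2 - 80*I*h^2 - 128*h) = 5*h^4 + h^3 - 39*I*h^3 - 62*h^2 - 87*I*h^2 - 142*h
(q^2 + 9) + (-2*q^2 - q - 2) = -q^2 - q + 7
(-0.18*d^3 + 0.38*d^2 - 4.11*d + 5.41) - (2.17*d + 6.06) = -0.18*d^3 + 0.38*d^2 - 6.28*d - 0.649999999999999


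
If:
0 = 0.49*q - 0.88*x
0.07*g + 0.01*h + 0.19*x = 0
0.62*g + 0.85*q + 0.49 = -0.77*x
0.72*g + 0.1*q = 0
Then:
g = 0.06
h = 3.95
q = -0.41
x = -0.23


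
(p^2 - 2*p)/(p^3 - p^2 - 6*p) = (2 - p)/(-p^2 + p + 6)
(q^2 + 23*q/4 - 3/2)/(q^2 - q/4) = (q + 6)/q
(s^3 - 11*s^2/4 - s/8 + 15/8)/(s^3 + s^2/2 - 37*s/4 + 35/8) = (4*s^2 - s - 3)/(4*s^2 + 12*s - 7)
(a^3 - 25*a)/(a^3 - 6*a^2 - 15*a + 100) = a*(a + 5)/(a^2 - a - 20)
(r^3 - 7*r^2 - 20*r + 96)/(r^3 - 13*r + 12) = (r - 8)/(r - 1)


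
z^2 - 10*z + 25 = (z - 5)^2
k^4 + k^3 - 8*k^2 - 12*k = k*(k - 3)*(k + 2)^2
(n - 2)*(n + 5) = n^2 + 3*n - 10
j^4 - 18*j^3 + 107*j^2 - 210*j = j*(j - 7)*(j - 6)*(j - 5)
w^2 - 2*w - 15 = (w - 5)*(w + 3)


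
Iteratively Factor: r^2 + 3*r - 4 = (r - 1)*(r + 4)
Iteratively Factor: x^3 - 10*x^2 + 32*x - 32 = (x - 4)*(x^2 - 6*x + 8) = (x - 4)*(x - 2)*(x - 4)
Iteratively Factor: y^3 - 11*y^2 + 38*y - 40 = (y - 2)*(y^2 - 9*y + 20) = (y - 4)*(y - 2)*(y - 5)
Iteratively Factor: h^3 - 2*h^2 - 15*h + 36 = (h - 3)*(h^2 + h - 12) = (h - 3)*(h + 4)*(h - 3)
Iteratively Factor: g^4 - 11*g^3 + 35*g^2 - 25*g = (g - 5)*(g^3 - 6*g^2 + 5*g) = g*(g - 5)*(g^2 - 6*g + 5) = g*(g - 5)*(g - 1)*(g - 5)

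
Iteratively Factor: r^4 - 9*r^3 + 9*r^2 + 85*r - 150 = (r + 3)*(r^3 - 12*r^2 + 45*r - 50) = (r - 2)*(r + 3)*(r^2 - 10*r + 25) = (r - 5)*(r - 2)*(r + 3)*(r - 5)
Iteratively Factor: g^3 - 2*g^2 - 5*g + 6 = (g - 3)*(g^2 + g - 2) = (g - 3)*(g + 2)*(g - 1)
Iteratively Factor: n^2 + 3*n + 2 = (n + 2)*(n + 1)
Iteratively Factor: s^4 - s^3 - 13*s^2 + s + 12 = (s - 1)*(s^3 - 13*s - 12) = (s - 1)*(s + 1)*(s^2 - s - 12) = (s - 1)*(s + 1)*(s + 3)*(s - 4)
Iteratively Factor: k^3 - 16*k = (k - 4)*(k^2 + 4*k) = (k - 4)*(k + 4)*(k)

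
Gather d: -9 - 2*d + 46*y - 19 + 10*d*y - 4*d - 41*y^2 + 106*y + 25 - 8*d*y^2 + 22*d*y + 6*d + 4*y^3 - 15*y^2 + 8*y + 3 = d*(-8*y^2 + 32*y) + 4*y^3 - 56*y^2 + 160*y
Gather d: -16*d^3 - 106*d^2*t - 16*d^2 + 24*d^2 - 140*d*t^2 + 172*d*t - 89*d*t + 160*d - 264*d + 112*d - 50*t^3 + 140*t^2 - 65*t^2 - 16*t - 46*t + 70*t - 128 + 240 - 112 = -16*d^3 + d^2*(8 - 106*t) + d*(-140*t^2 + 83*t + 8) - 50*t^3 + 75*t^2 + 8*t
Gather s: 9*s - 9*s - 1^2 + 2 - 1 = 0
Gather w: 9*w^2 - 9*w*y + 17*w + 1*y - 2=9*w^2 + w*(17 - 9*y) + y - 2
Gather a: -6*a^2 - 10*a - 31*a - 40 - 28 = -6*a^2 - 41*a - 68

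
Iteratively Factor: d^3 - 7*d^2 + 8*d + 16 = (d - 4)*(d^2 - 3*d - 4) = (d - 4)^2*(d + 1)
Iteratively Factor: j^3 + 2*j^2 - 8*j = (j + 4)*(j^2 - 2*j) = j*(j + 4)*(j - 2)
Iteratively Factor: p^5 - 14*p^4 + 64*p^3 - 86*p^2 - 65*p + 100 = (p + 1)*(p^4 - 15*p^3 + 79*p^2 - 165*p + 100) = (p - 1)*(p + 1)*(p^3 - 14*p^2 + 65*p - 100) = (p - 5)*(p - 1)*(p + 1)*(p^2 - 9*p + 20) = (p - 5)*(p - 4)*(p - 1)*(p + 1)*(p - 5)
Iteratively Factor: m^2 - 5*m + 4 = (m - 1)*(m - 4)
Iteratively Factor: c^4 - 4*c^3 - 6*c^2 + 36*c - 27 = (c + 3)*(c^3 - 7*c^2 + 15*c - 9) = (c - 3)*(c + 3)*(c^2 - 4*c + 3) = (c - 3)^2*(c + 3)*(c - 1)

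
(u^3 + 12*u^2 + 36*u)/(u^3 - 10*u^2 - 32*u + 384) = u*(u + 6)/(u^2 - 16*u + 64)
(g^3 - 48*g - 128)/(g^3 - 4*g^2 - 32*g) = (g + 4)/g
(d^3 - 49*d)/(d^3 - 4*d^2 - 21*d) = (d + 7)/(d + 3)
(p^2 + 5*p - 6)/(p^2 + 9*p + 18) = (p - 1)/(p + 3)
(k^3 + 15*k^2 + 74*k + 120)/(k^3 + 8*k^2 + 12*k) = (k^2 + 9*k + 20)/(k*(k + 2))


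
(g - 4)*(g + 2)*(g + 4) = g^3 + 2*g^2 - 16*g - 32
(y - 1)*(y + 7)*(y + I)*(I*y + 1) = I*y^4 + 6*I*y^3 - 6*I*y^2 + 6*I*y - 7*I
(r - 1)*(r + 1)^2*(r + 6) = r^4 + 7*r^3 + 5*r^2 - 7*r - 6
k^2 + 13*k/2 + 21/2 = (k + 3)*(k + 7/2)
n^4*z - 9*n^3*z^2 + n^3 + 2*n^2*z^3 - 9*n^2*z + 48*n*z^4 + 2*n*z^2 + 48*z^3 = (n - 8*z)*(n - 3*z)*(n + 2*z)*(n*z + 1)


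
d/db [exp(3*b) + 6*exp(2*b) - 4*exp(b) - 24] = (3*exp(2*b) + 12*exp(b) - 4)*exp(b)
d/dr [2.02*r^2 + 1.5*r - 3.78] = 4.04*r + 1.5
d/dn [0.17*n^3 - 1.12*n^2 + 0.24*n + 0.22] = 0.51*n^2 - 2.24*n + 0.24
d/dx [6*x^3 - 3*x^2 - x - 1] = 18*x^2 - 6*x - 1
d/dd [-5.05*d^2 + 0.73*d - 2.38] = 0.73 - 10.1*d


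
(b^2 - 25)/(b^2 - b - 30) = (b - 5)/(b - 6)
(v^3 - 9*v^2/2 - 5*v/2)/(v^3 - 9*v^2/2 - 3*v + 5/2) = v*(2*v + 1)/(2*v^2 + v - 1)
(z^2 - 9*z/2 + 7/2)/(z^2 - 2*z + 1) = (z - 7/2)/(z - 1)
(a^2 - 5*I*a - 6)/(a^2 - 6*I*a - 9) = (a - 2*I)/(a - 3*I)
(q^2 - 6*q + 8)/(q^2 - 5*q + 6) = (q - 4)/(q - 3)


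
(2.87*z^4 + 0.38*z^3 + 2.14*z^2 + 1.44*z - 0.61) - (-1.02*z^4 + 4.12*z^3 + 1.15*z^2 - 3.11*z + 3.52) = 3.89*z^4 - 3.74*z^3 + 0.99*z^2 + 4.55*z - 4.13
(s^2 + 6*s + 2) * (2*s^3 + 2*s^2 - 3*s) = 2*s^5 + 14*s^4 + 13*s^3 - 14*s^2 - 6*s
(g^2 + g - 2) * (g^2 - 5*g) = g^4 - 4*g^3 - 7*g^2 + 10*g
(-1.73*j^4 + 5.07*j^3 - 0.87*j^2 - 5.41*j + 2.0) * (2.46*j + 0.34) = -4.2558*j^5 + 11.884*j^4 - 0.4164*j^3 - 13.6044*j^2 + 3.0806*j + 0.68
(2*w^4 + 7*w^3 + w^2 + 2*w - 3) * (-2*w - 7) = -4*w^5 - 28*w^4 - 51*w^3 - 11*w^2 - 8*w + 21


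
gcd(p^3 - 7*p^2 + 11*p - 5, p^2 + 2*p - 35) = p - 5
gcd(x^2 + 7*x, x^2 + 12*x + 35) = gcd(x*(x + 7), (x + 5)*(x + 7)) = x + 7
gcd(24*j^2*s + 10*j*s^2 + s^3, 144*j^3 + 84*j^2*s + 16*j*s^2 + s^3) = 24*j^2 + 10*j*s + s^2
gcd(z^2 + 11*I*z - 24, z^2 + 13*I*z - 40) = z + 8*I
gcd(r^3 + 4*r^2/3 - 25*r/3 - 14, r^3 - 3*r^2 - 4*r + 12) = r^2 - r - 6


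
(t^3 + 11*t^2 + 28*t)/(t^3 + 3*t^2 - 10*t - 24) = t*(t + 7)/(t^2 - t - 6)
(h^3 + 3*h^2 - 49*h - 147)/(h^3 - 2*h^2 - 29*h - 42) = (h + 7)/(h + 2)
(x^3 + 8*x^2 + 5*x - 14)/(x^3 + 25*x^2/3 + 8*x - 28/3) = 3*(x - 1)/(3*x - 2)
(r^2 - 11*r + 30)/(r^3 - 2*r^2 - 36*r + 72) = (r - 5)/(r^2 + 4*r - 12)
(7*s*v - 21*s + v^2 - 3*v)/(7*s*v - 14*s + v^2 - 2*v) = (v - 3)/(v - 2)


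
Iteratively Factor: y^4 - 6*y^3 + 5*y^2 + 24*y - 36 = (y - 3)*(y^3 - 3*y^2 - 4*y + 12) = (y - 3)^2*(y^2 - 4) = (y - 3)^2*(y + 2)*(y - 2)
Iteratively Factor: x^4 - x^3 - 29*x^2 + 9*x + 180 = (x - 3)*(x^3 + 2*x^2 - 23*x - 60) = (x - 5)*(x - 3)*(x^2 + 7*x + 12) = (x - 5)*(x - 3)*(x + 4)*(x + 3)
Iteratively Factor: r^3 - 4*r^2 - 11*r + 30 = (r - 5)*(r^2 + r - 6) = (r - 5)*(r + 3)*(r - 2)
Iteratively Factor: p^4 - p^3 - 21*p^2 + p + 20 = (p + 1)*(p^3 - 2*p^2 - 19*p + 20) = (p + 1)*(p + 4)*(p^2 - 6*p + 5) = (p - 5)*(p + 1)*(p + 4)*(p - 1)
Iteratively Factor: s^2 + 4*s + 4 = (s + 2)*(s + 2)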